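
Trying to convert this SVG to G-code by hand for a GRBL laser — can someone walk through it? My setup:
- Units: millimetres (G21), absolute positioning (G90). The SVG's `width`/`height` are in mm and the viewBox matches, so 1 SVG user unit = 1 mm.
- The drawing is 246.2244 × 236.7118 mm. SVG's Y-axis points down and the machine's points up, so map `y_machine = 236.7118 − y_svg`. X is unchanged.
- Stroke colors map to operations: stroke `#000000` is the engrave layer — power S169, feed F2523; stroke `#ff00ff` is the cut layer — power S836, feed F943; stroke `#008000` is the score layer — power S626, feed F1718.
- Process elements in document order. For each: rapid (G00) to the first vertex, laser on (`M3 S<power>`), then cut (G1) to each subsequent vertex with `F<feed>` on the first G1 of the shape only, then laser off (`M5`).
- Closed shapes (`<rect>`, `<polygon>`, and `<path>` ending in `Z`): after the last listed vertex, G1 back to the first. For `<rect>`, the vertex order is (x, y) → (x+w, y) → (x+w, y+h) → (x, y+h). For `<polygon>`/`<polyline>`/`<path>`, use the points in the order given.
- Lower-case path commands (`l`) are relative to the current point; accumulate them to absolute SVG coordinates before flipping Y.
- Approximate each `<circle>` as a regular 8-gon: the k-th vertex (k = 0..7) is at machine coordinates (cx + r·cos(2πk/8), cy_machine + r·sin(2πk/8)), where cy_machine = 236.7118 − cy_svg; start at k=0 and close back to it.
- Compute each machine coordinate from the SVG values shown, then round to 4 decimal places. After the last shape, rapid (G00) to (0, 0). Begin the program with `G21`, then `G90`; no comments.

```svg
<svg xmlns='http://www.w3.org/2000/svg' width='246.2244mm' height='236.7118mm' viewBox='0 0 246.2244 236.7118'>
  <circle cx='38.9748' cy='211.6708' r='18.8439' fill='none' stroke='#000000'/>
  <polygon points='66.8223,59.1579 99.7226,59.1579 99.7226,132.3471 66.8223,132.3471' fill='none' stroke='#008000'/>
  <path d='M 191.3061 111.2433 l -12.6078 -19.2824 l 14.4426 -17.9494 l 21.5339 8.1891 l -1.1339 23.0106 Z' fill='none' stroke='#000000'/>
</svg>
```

viewBox `0 0 246.2244 236.7118` with mm width/height → 1 unit = 1 mm. Flip: y_m = 236.7118 − y_svg.

**Shape 1** — `<circle>` circle, stroke `#000000` → engrave (S169, F2523). Machine vertices: (57.8187,25.0410) → (52.2994,38.3656) → (38.9748,43.8849) → (25.6502,38.3656) → (20.1309,25.0410) → (25.6502,11.7164) → (38.9748,6.1971) → (52.2994,11.7164) → (57.8187,25.0410). Closed: final G1 returns to the first vertex.

**Shape 2** — `<polygon>` rectangle, stroke `#008000` → score (S626, F1718). Machine vertices: (66.8223,177.5539) → (99.7226,177.5539) → (99.7226,104.3647) → (66.8223,104.3647) → (66.8223,177.5539). Closed: final G1 returns to the first vertex.

**Shape 3** — `<path>` regular polygon, stroke `#000000` → engrave (S169, F2523). Machine vertices: (191.3061,125.4685) → (178.6983,144.7509) → (193.1409,162.7003) → (214.6748,154.5112) → (213.5409,131.5006) → (191.3061,125.4685). Closed: final G1 returns to the first vertex.

G21
G90
G00 X57.8187 Y25.0410
M3 S169
G1 X52.2994 Y38.3656 F2523
G1 X38.9748 Y43.8849
G1 X25.6502 Y38.3656
G1 X20.1309 Y25.0410
G1 X25.6502 Y11.7164
G1 X38.9748 Y6.1971
G1 X52.2994 Y11.7164
G1 X57.8187 Y25.0410
M5
G00 X66.8223 Y177.5539
M3 S626
G1 X99.7226 Y177.5539 F1718
G1 X99.7226 Y104.3647
G1 X66.8223 Y104.3647
G1 X66.8223 Y177.5539
M5
G00 X191.3061 Y125.4685
M3 S169
G1 X178.6983 Y144.7509 F2523
G1 X193.1409 Y162.7003
G1 X214.6748 Y154.5112
G1 X213.5409 Y131.5006
G1 X191.3061 Y125.4685
M5
G00 X0.0000 Y0.0000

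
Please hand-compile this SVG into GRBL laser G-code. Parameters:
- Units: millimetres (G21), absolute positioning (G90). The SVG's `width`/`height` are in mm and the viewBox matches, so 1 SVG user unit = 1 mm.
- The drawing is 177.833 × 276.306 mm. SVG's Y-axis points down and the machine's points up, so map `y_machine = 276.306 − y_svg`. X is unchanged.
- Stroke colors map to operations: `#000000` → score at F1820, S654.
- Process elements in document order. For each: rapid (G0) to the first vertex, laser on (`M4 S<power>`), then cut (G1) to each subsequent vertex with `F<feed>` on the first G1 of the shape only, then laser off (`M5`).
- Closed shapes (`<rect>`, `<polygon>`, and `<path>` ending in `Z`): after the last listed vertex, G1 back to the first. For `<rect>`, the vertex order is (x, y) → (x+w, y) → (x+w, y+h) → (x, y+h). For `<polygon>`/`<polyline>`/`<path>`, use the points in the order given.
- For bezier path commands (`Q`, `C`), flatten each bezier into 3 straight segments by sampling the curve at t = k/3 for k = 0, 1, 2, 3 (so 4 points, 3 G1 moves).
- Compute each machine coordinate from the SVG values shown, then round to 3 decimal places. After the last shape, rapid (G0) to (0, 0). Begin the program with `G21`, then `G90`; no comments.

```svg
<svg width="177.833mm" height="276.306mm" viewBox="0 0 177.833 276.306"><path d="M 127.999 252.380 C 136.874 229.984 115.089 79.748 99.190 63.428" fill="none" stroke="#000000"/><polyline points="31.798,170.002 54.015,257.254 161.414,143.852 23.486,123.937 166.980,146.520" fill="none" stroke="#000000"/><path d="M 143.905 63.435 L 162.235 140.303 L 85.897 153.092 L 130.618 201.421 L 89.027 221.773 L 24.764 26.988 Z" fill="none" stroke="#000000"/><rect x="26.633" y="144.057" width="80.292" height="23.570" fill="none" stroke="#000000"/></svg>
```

Since the viewBox matches the mm dimensions, user units are millimetres directly. The only transform is the Y-flip y_m = 276.306 − y_svg.

Shape 1 is a cubic bezier drawn with `<path>`. Its stroke #000000 means score at S654, F1820. After flipping Y the toolpath is (127.999,23.926) → (128.008,79.241) → (115.697,161.614) → (99.190,212.878).

Shape 2 is a open polyline drawn with `<polyline>`. Its stroke #000000 means score at S654, F1820. After flipping Y the toolpath is (31.798,106.304) → (54.015,19.052) → (161.414,132.454) → (23.486,152.369) → (166.980,129.786).

Shape 3 is a closed polygon drawn with `<path>`. Its stroke #000000 means score at S654, F1820. After flipping Y the toolpath is (143.905,212.871) → (162.235,136.003) → (85.897,123.214) → (130.618,74.885) → (89.027,54.533) → (24.764,249.318) → (143.905,212.871), returning to the start.

Shape 4 is a rectangle drawn with `<rect>`. Its stroke #000000 means score at S654, F1820. After flipping Y the toolpath is (26.633,132.249) → (106.925,132.249) → (106.925,108.679) → (26.633,108.679) → (26.633,132.249), returning to the start.

G21
G90
G0 X127.999 Y23.926
M4 S654
G1 X128.008 Y79.241 F1820
G1 X115.697 Y161.614
G1 X99.190 Y212.878
M5
G0 X31.798 Y106.304
M4 S654
G1 X54.015 Y19.052 F1820
G1 X161.414 Y132.454
G1 X23.486 Y152.369
G1 X166.980 Y129.786
M5
G0 X143.905 Y212.871
M4 S654
G1 X162.235 Y136.003 F1820
G1 X85.897 Y123.214
G1 X130.618 Y74.885
G1 X89.027 Y54.533
G1 X24.764 Y249.318
G1 X143.905 Y212.871
M5
G0 X26.633 Y132.249
M4 S654
G1 X106.925 Y132.249 F1820
G1 X106.925 Y108.679
G1 X26.633 Y108.679
G1 X26.633 Y132.249
M5
G0 X0.000 Y0.000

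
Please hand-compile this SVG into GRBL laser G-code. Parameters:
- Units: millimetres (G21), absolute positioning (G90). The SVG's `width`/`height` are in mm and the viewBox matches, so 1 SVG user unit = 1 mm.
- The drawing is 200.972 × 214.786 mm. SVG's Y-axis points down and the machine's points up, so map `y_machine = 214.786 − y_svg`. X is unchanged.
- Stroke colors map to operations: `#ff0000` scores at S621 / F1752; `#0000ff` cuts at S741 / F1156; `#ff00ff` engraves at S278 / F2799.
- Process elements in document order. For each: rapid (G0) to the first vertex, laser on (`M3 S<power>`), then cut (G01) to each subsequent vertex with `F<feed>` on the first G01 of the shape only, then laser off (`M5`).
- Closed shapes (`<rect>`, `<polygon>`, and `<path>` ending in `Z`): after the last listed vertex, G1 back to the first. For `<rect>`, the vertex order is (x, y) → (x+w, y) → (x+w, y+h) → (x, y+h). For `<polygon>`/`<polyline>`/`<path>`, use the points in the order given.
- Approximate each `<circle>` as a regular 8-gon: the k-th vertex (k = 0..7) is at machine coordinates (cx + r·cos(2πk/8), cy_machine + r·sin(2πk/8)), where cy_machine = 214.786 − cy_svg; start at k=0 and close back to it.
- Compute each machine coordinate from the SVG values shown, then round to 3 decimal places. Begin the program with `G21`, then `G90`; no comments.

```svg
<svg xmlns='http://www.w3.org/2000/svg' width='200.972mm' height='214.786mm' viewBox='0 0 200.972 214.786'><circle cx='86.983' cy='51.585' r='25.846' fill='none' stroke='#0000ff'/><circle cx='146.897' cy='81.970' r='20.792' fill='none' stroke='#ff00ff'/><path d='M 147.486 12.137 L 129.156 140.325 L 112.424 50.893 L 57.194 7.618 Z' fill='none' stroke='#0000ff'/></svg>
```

G21
G90
G0 X112.829 Y163.201
M3 S741
G01 X105.259 Y181.477 F1156
G01 X86.983 Y189.047
G01 X68.707 Y181.477
G01 X61.137 Y163.201
G01 X68.707 Y144.925
G01 X86.983 Y137.355
G01 X105.259 Y144.925
G01 X112.829 Y163.201
M5
G0 X167.689 Y132.816
M3 S278
G01 X161.599 Y147.518 F2799
G01 X146.897 Y153.608
G01 X132.195 Y147.518
G01 X126.105 Y132.816
G01 X132.195 Y118.114
G01 X146.897 Y112.024
G01 X161.599 Y118.114
G01 X167.689 Y132.816
M5
G0 X147.486 Y202.649
M3 S741
G01 X129.156 Y74.461 F1156
G01 X112.424 Y163.893
G01 X57.194 Y207.168
G01 X147.486 Y202.649
M5

viewBox `0 0 200.972 214.786` with mm width/height → 1 unit = 1 mm. Flip: y_m = 214.786 − y_svg.

**Shape 1** — `<circle>` circle, stroke `#0000ff` → cut (S741, F1156). Machine vertices: (112.829,163.201) → (105.259,181.477) → (86.983,189.047) → (68.707,181.477) → (61.137,163.201) → (68.707,144.925) → (86.983,137.355) → (105.259,144.925) → (112.829,163.201). Closed: final G1 returns to the first vertex.

**Shape 2** — `<circle>` circle, stroke `#ff00ff` → engrave (S278, F2799). Machine vertices: (167.689,132.816) → (161.599,147.518) → (146.897,153.608) → (132.195,147.518) → (126.105,132.816) → (132.195,118.114) → (146.897,112.024) → (161.599,118.114) → (167.689,132.816). Closed: final G1 returns to the first vertex.

**Shape 3** — `<path>` closed polygon, stroke `#0000ff` → cut (S741, F1156). Machine vertices: (147.486,202.649) → (129.156,74.461) → (112.424,163.893) → (57.194,207.168) → (147.486,202.649). Closed: final G1 returns to the first vertex.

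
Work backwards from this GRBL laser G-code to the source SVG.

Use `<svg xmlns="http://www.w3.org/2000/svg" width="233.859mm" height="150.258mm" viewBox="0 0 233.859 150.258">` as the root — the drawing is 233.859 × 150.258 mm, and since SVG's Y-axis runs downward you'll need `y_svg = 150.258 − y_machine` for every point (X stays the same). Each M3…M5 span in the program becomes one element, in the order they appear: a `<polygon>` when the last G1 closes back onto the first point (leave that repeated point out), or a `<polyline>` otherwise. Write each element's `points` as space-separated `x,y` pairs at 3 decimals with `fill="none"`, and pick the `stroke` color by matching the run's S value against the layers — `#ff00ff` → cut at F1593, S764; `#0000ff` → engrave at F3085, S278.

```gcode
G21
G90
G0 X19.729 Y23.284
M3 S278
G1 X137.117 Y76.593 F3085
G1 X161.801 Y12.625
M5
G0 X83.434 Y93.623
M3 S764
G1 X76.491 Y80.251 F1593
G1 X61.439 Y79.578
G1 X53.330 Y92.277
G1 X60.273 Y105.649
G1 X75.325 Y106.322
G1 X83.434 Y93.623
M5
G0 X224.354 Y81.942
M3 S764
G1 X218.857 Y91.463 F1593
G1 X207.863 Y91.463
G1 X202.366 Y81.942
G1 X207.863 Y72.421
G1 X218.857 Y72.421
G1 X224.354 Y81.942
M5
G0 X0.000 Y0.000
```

<svg xmlns="http://www.w3.org/2000/svg" width="233.859mm" height="150.258mm" viewBox="0 0 233.859 150.258">
  <polyline points="19.729,126.974 137.117,73.665 161.801,137.633" fill="none" stroke="#0000ff"/>
  <polygon points="83.434,56.635 76.491,70.007 61.439,70.680 53.330,57.981 60.273,44.609 75.325,43.936" fill="none" stroke="#ff00ff"/>
  <polygon points="224.354,68.316 218.857,58.795 207.863,58.795 202.366,68.316 207.863,77.837 218.857,77.837" fill="none" stroke="#ff00ff"/>
</svg>

y_svg = 150.258 − y_m.

[1] S278→`#0000ff` (engrave); open run; points: 19.729,126.974 137.117,73.665 161.801,137.633

[2] S764→`#ff00ff` (cut); closed run; points: 83.434,56.635 76.491,70.007 61.439,70.680 53.330,57.981 60.273,44.609 75.325,43.936

[3] S764→`#ff00ff` (cut); closed run; points: 224.354,68.316 218.857,58.795 207.863,58.795 202.366,68.316 207.863,77.837 218.857,77.837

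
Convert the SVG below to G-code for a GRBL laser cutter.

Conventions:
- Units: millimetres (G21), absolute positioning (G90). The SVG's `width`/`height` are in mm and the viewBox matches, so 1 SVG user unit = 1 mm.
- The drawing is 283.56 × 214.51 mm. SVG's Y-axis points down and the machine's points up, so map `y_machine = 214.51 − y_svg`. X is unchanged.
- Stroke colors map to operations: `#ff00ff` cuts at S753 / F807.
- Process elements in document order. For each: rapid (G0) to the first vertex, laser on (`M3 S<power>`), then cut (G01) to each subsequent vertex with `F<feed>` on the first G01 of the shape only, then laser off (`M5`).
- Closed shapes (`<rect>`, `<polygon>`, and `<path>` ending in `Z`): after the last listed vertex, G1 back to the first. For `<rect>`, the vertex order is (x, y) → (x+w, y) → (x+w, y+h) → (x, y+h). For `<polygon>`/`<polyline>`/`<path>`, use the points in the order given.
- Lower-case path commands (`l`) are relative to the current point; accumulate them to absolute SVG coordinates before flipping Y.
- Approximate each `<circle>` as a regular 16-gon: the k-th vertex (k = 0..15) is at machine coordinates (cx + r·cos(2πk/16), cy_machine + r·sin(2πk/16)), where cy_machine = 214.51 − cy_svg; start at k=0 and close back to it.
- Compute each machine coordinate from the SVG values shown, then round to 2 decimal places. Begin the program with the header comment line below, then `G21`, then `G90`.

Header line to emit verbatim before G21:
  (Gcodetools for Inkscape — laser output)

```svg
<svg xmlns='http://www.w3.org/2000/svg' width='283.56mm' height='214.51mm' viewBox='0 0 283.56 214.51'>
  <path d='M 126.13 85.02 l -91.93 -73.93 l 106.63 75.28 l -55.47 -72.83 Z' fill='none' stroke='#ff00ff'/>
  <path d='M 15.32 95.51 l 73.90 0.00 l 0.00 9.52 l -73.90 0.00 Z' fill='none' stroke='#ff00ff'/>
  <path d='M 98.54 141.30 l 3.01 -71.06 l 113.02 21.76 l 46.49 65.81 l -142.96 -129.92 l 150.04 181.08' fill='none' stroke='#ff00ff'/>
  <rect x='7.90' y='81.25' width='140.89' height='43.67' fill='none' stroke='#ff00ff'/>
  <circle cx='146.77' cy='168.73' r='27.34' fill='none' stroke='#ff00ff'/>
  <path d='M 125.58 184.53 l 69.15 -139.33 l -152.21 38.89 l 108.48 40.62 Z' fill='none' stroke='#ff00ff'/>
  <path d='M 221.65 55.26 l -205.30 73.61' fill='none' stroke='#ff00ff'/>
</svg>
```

Since the viewBox matches the mm dimensions, user units are millimetres directly. The only transform is the Y-flip y_m = 214.51 − y_svg.

Shape 1 is a closed polygon drawn with `<path>`. Its stroke #ff00ff means cut at S753, F807. After flipping Y the toolpath is (126.13,129.49) → (34.20,203.42) → (140.83,128.14) → (85.36,200.97) → (126.13,129.49), returning to the start.

Shape 2 is a rectangle drawn with `<path>`. Its stroke #ff00ff means cut at S753, F807. After flipping Y the toolpath is (15.32,119.00) → (89.22,119.00) → (89.22,109.48) → (15.32,109.48) → (15.32,119.00), returning to the start.

Shape 3 is a open polyline drawn with `<path>`. Its stroke #ff00ff means cut at S753, F807. After flipping Y the toolpath is (98.54,73.21) → (101.55,144.27) → (214.57,122.51) → (261.06,56.70) → (118.10,186.62) → (268.14,5.54).

Shape 4 is a rectangle drawn with `<rect>`. Its stroke #ff00ff means cut at S753, F807. After flipping Y the toolpath is (7.90,133.26) → (148.79,133.26) → (148.79,89.59) → (7.90,89.59) → (7.90,133.26), returning to the start.

Shape 5 is a circle drawn with `<circle>`. Its stroke #ff00ff means cut at S753, F807. After flipping Y the toolpath is (174.11,45.78) → (172.03,56.24) → (166.10,65.11) → (157.23,71.04) → (146.77,73.12) → (136.31,71.04) → (127.44,65.11) → (121.51,56.24) → (119.43,45.78) → (121.51,35.32) → (127.44,26.45) → (136.31,20.52) → (146.77,18.44) → (157.23,20.52) → (166.10,26.45) → (172.03,35.32) → (174.11,45.78), returning to the start.

Shape 6 is a closed polygon drawn with `<path>`. Its stroke #ff00ff means cut at S753, F807. After flipping Y the toolpath is (125.58,29.98) → (194.73,169.31) → (42.52,130.42) → (151.00,89.80) → (125.58,29.98), returning to the start.

Shape 7 is a line segment drawn with `<path>`. Its stroke #ff00ff means cut at S753, F807. After flipping Y the toolpath is (221.65,159.25) → (16.35,85.64).

(Gcodetools for Inkscape — laser output)
G21
G90
G0 X126.13 Y129.49
M3 S753
G01 X34.20 Y203.42 F807
G01 X140.83 Y128.14
G01 X85.36 Y200.97
G01 X126.13 Y129.49
M5
G0 X15.32 Y119.00
M3 S753
G01 X89.22 Y119.00 F807
G01 X89.22 Y109.48
G01 X15.32 Y109.48
G01 X15.32 Y119.00
M5
G0 X98.54 Y73.21
M3 S753
G01 X101.55 Y144.27 F807
G01 X214.57 Y122.51
G01 X261.06 Y56.70
G01 X118.10 Y186.62
G01 X268.14 Y5.54
M5
G0 X7.90 Y133.26
M3 S753
G01 X148.79 Y133.26 F807
G01 X148.79 Y89.59
G01 X7.90 Y89.59
G01 X7.90 Y133.26
M5
G0 X174.11 Y45.78
M3 S753
G01 X172.03 Y56.24 F807
G01 X166.10 Y65.11
G01 X157.23 Y71.04
G01 X146.77 Y73.12
G01 X136.31 Y71.04
G01 X127.44 Y65.11
G01 X121.51 Y56.24
G01 X119.43 Y45.78
G01 X121.51 Y35.32
G01 X127.44 Y26.45
G01 X136.31 Y20.52
G01 X146.77 Y18.44
G01 X157.23 Y20.52
G01 X166.10 Y26.45
G01 X172.03 Y35.32
G01 X174.11 Y45.78
M5
G0 X125.58 Y29.98
M3 S753
G01 X194.73 Y169.31 F807
G01 X42.52 Y130.42
G01 X151.00 Y89.80
G01 X125.58 Y29.98
M5
G0 X221.65 Y159.25
M3 S753
G01 X16.35 Y85.64 F807
M5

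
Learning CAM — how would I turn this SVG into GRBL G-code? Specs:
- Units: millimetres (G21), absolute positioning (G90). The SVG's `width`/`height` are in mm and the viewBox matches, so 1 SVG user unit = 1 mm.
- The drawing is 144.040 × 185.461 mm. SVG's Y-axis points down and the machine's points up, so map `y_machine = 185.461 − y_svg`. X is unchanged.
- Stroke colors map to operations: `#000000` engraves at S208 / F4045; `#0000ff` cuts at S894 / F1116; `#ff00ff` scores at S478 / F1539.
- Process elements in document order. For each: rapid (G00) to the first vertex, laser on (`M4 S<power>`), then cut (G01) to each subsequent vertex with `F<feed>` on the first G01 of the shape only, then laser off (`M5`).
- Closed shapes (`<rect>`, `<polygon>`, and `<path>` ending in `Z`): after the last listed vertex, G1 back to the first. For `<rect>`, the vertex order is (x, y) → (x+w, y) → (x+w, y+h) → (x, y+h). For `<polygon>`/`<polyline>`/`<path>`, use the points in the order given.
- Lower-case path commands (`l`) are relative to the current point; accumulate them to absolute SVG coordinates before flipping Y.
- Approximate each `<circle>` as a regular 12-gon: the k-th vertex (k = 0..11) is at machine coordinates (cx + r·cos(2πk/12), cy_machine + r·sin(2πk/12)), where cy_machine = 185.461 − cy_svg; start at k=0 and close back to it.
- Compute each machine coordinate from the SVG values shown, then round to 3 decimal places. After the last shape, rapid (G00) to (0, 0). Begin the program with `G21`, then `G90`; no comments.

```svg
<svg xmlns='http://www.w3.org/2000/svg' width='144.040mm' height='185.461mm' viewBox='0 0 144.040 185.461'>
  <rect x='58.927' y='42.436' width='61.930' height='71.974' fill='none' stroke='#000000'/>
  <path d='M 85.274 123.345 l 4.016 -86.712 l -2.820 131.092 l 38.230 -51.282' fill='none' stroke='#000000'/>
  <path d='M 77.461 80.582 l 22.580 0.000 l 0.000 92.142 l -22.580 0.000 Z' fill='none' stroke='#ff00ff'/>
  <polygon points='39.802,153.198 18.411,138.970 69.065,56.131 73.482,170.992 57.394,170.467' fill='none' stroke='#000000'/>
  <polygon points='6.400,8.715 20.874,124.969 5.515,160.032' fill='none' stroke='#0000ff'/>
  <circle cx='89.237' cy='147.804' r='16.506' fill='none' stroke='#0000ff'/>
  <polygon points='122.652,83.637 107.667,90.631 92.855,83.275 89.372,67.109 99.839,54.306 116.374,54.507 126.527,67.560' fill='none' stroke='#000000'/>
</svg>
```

1 u = 1 mm; y_m = 185.461 − y.

[1] `<rect>` rectangle, #000000→engrave S208 F4045: (58.927,143.025) → (120.857,143.025) → (120.857,71.051) → (58.927,71.051) → (58.927,143.025) (closed)

[2] `<path>` open polyline, #000000→engrave S208 F4045: (85.274,62.116) → (89.290,148.828) → (86.470,17.736) → (124.700,69.018)

[3] `<path>` rectangle, #ff00ff→score S478 F1539: (77.461,104.879) → (100.041,104.879) → (100.041,12.737) → (77.461,12.737) → (77.461,104.879) (closed)

[4] `<polygon>` closed polygon, #000000→engrave S208 F4045: (39.802,32.263) → (18.411,46.491) → (69.065,129.330) → (73.482,14.469) → (57.394,14.994) → (39.802,32.263) (closed)

[5] `<polygon>` closed polygon, #0000ff→cut S894 F1116: (6.400,176.746) → (20.874,60.492) → (5.515,25.429) → (6.400,176.746) (closed)

[6] `<circle>` circle, #0000ff→cut S894 F1116: (105.743,37.657) → (103.532,45.910) → (97.490,51.952) → (89.237,54.163) → (80.984,51.952) → (74.942,45.910) → (72.731,37.657) → (74.942,29.404) → (80.984,23.362) → (89.237,21.151) → (97.490,23.362) → (103.532,29.404) → (105.743,37.657) (closed)

[7] `<polygon>` regular polygon, #000000→engrave S208 F4045: (122.652,101.824) → (107.667,94.830) → (92.855,102.186) → (89.372,118.352) → (99.839,131.155) → (116.374,130.954) → (126.527,117.901) → (122.652,101.824) (closed)

G21
G90
G00 X58.927 Y143.025
M4 S208
G01 X120.857 Y143.025 F4045
G01 X120.857 Y71.051
G01 X58.927 Y71.051
G01 X58.927 Y143.025
M5
G00 X85.274 Y62.116
M4 S208
G01 X89.290 Y148.828 F4045
G01 X86.470 Y17.736
G01 X124.700 Y69.018
M5
G00 X77.461 Y104.879
M4 S478
G01 X100.041 Y104.879 F1539
G01 X100.041 Y12.737
G01 X77.461 Y12.737
G01 X77.461 Y104.879
M5
G00 X39.802 Y32.263
M4 S208
G01 X18.411 Y46.491 F4045
G01 X69.065 Y129.330
G01 X73.482 Y14.469
G01 X57.394 Y14.994
G01 X39.802 Y32.263
M5
G00 X6.400 Y176.746
M4 S894
G01 X20.874 Y60.492 F1116
G01 X5.515 Y25.429
G01 X6.400 Y176.746
M5
G00 X105.743 Y37.657
M4 S894
G01 X103.532 Y45.910 F1116
G01 X97.490 Y51.952
G01 X89.237 Y54.163
G01 X80.984 Y51.952
G01 X74.942 Y45.910
G01 X72.731 Y37.657
G01 X74.942 Y29.404
G01 X80.984 Y23.362
G01 X89.237 Y21.151
G01 X97.490 Y23.362
G01 X103.532 Y29.404
G01 X105.743 Y37.657
M5
G00 X122.652 Y101.824
M4 S208
G01 X107.667 Y94.830 F4045
G01 X92.855 Y102.186
G01 X89.372 Y118.352
G01 X99.839 Y131.155
G01 X116.374 Y130.954
G01 X126.527 Y117.901
G01 X122.652 Y101.824
M5
G00 X0.000 Y0.000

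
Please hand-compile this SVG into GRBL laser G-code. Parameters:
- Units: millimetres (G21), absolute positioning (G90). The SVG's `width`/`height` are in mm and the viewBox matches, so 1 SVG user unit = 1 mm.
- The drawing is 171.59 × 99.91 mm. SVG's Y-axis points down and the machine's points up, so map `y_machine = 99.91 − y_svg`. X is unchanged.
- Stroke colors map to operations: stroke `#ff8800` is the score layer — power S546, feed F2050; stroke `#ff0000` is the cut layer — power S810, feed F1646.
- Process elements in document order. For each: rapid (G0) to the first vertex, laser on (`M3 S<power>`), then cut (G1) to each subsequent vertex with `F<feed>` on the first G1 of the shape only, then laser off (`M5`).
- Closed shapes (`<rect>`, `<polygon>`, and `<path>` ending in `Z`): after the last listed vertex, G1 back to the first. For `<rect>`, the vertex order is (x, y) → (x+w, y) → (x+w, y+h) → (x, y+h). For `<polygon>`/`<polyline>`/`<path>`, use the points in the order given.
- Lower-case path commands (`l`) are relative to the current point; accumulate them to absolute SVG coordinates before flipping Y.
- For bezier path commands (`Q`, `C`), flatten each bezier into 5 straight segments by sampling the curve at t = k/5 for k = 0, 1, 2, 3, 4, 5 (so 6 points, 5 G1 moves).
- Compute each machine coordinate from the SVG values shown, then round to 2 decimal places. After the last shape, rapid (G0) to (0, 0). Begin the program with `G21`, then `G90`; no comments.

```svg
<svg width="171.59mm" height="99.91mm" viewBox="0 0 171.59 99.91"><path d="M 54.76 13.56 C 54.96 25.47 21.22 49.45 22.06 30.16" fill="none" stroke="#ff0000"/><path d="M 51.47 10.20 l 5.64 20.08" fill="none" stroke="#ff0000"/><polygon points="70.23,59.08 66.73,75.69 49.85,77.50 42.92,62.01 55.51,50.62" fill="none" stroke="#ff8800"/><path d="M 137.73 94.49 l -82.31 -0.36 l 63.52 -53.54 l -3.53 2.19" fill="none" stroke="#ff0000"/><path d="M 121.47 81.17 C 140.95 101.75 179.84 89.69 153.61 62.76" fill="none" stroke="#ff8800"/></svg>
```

viewBox `0 0 171.59 99.91` with mm width/height → 1 unit = 1 mm. Flip: y_m = 99.91 − y_svg.

**Shape 1** — `<path>` cubic bezier, stroke `#ff0000` → cut (S810, F1646). Control points (SVG): P0=(54.76,13.56), P1=(54.96,25.47), P2=(21.22,49.45), P3=(22.06,30.16); sampled at t=k/5. Machine vertices: (54.76,86.35) → (51.36,78.20) → (43.09,69.81) → (33.27,63.83) → (25.16,62.93) → (22.06,69.75). Open path.

**Shape 2** — `<path>` line segment, stroke `#ff0000` → cut (S810, F1646). Machine vertices: (51.47,89.71) → (57.11,69.63). Open path.

**Shape 3** — `<polygon>` regular polygon, stroke `#ff8800` → score (S546, F2050). Machine vertices: (70.23,40.83) → (66.73,24.22) → (49.85,22.41) → (42.92,37.90) → (55.51,49.29) → (70.23,40.83). Closed: final G1 returns to the first vertex.

**Shape 4** — `<path>` open polyline, stroke `#ff0000` → cut (S810, F1646). Machine vertices: (137.73,5.42) → (55.42,5.78) → (118.94,59.32) → (115.41,57.13). Open path.

**Shape 5** — `<path>` cubic bezier, stroke `#ff8800` → score (S546, F2050). Control points (SVG): P0=(121.47,81.17), P1=(140.95,101.75), P2=(179.84,89.69), P3=(153.61,62.76); sampled at t=k/5. Machine vertices: (121.47,18.74) → (134.81,10.17) → (148.75,8.57) → (159.24,13.11) → (162.21,22.92) → (153.61,37.15). Open path.

G21
G90
G0 X54.76 Y86.35
M3 S810
G1 X51.36 Y78.20 F1646
G1 X43.09 Y69.81
G1 X33.27 Y63.83
G1 X25.16 Y62.93
G1 X22.06 Y69.75
M5
G0 X51.47 Y89.71
M3 S810
G1 X57.11 Y69.63 F1646
M5
G0 X70.23 Y40.83
M3 S546
G1 X66.73 Y24.22 F2050
G1 X49.85 Y22.41
G1 X42.92 Y37.90
G1 X55.51 Y49.29
G1 X70.23 Y40.83
M5
G0 X137.73 Y5.42
M3 S810
G1 X55.42 Y5.78 F1646
G1 X118.94 Y59.32
G1 X115.41 Y57.13
M5
G0 X121.47 Y18.74
M3 S546
G1 X134.81 Y10.17 F2050
G1 X148.75 Y8.57
G1 X159.24 Y13.11
G1 X162.21 Y22.92
G1 X153.61 Y37.15
M5
G0 X0.00 Y0.00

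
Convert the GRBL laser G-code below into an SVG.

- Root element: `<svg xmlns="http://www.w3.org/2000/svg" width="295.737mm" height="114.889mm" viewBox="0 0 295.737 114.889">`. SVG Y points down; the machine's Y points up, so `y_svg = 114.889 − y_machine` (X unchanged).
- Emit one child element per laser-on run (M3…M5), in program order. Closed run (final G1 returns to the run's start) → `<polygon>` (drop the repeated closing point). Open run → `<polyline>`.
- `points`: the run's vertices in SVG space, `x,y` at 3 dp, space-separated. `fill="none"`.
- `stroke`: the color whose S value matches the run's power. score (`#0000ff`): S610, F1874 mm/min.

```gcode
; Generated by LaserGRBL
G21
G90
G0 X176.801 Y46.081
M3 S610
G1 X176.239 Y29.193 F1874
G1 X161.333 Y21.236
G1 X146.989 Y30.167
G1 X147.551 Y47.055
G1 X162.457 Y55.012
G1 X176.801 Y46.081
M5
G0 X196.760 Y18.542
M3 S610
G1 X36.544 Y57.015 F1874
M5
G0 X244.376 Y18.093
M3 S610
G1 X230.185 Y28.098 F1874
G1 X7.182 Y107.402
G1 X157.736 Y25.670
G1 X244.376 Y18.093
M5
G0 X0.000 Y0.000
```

<svg xmlns="http://www.w3.org/2000/svg" width="295.737mm" height="114.889mm" viewBox="0 0 295.737 114.889">
  <polygon points="176.801,68.808 176.239,85.696 161.333,93.653 146.989,84.722 147.551,67.834 162.457,59.877" fill="none" stroke="#0000ff"/>
  <polyline points="196.760,96.347 36.544,57.874" fill="none" stroke="#0000ff"/>
  <polygon points="244.376,96.796 230.185,86.791 7.182,7.487 157.736,89.219" fill="none" stroke="#0000ff"/>
</svg>

Each laser-on run becomes one SVG element. Flip Y back into SVG space with y_svg = 114.889 − y_machine. Every run uses S610, so all elements get stroke `#0000ff` (score).

Run 1: The run returns to its start, so emit a `<polygon>` with points (Y-flipped): 176.801,68.808 176.239,85.696 161.333,93.653 146.989,84.722 147.551,67.834 162.457,59.877.

Run 2: The run is open, so emit a `<polyline>` with points (Y-flipped): 196.760,96.347 36.544,57.874.

Run 3: The run returns to its start, so emit a `<polygon>` with points (Y-flipped): 244.376,96.796 230.185,86.791 7.182,7.487 157.736,89.219.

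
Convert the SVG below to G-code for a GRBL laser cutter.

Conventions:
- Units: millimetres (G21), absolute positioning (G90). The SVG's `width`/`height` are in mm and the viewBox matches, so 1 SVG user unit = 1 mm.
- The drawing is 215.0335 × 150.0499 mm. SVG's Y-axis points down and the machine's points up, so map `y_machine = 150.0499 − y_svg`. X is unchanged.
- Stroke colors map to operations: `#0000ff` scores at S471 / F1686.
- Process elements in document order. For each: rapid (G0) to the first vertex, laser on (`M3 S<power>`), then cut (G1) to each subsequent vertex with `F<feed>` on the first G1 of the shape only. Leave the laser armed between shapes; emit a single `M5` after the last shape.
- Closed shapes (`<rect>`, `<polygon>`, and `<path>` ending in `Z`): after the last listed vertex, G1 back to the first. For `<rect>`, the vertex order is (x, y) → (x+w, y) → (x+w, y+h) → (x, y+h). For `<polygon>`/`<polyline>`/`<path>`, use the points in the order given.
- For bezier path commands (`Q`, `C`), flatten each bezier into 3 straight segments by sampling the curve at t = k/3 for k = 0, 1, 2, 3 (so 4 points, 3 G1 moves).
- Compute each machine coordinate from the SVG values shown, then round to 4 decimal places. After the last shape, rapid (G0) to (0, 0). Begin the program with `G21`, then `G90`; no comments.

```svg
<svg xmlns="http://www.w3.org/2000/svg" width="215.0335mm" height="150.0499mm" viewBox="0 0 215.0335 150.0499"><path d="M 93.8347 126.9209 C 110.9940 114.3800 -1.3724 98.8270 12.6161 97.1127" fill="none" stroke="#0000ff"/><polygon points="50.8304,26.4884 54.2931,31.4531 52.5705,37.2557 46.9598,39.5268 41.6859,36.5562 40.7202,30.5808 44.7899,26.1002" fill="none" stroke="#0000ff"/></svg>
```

G21
G90
G0 X93.8347 Y23.1290
M3 S471
G1 X77.2958 Y36.0498 F1686
G1 X31.2688 Y47.2341
G1 X12.6161 Y52.9372
G0 X50.8304 Y123.5615
M3 S471
G1 X54.2931 Y118.5968 F1686
G1 X52.5705 Y112.7942
G1 X46.9598 Y110.5231
G1 X41.6859 Y113.4937
G1 X40.7202 Y119.4691
G1 X44.7899 Y123.9497
G1 X50.8304 Y123.5615
M5
G0 X0.0000 Y0.0000

Since the viewBox matches the mm dimensions, user units are millimetres directly. The only transform is the Y-flip y_m = 150.0499 − y_svg.

Shape 1 is a cubic bezier drawn with `<path>`. Its stroke #0000ff means score at S471, F1686. After flipping Y the toolpath is (93.8347,23.1290) → (77.2958,36.0498) → (31.2688,47.2341) → (12.6161,52.9372).

Shape 2 is a regular polygon drawn with `<polygon>`. Its stroke #0000ff means score at S471, F1686. After flipping Y the toolpath is (50.8304,123.5615) → (54.2931,118.5968) → (52.5705,112.7942) → (46.9598,110.5231) → (41.6859,113.4937) → (40.7202,119.4691) → (44.7899,123.9497) → (50.8304,123.5615), returning to the start.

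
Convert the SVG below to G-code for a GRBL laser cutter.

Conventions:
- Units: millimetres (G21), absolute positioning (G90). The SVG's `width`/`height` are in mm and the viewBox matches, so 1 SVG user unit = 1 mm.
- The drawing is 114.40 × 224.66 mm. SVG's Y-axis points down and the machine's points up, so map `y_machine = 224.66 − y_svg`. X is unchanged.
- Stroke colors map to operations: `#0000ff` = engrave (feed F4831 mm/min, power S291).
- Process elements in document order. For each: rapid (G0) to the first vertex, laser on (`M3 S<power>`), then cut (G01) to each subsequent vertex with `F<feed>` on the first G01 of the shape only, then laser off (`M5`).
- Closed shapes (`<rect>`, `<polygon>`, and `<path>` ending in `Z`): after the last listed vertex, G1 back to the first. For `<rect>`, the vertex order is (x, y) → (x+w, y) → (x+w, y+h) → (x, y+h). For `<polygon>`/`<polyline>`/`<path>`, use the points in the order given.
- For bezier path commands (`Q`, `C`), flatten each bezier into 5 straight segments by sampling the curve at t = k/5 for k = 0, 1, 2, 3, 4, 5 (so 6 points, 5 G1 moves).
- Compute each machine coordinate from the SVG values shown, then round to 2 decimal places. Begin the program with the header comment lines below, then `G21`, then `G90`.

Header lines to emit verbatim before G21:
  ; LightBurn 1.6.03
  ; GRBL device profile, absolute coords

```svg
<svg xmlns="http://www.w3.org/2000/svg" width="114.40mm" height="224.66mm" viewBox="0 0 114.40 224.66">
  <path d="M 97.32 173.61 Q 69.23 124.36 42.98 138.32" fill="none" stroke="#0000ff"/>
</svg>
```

1 u = 1 mm; y_m = 224.66 − y.

[1] `<path>` quadratic bezier, #0000ff→engrave S291 F4831: (97.32,51.05) → (86.16,68.22) → (75.14,80.34) → (64.27,87.39) → (53.55,89.40) → (42.98,86.34)

; LightBurn 1.6.03
; GRBL device profile, absolute coords
G21
G90
G0 X97.32 Y51.05
M3 S291
G01 X86.16 Y68.22 F4831
G01 X75.14 Y80.34
G01 X64.27 Y87.39
G01 X53.55 Y89.40
G01 X42.98 Y86.34
M5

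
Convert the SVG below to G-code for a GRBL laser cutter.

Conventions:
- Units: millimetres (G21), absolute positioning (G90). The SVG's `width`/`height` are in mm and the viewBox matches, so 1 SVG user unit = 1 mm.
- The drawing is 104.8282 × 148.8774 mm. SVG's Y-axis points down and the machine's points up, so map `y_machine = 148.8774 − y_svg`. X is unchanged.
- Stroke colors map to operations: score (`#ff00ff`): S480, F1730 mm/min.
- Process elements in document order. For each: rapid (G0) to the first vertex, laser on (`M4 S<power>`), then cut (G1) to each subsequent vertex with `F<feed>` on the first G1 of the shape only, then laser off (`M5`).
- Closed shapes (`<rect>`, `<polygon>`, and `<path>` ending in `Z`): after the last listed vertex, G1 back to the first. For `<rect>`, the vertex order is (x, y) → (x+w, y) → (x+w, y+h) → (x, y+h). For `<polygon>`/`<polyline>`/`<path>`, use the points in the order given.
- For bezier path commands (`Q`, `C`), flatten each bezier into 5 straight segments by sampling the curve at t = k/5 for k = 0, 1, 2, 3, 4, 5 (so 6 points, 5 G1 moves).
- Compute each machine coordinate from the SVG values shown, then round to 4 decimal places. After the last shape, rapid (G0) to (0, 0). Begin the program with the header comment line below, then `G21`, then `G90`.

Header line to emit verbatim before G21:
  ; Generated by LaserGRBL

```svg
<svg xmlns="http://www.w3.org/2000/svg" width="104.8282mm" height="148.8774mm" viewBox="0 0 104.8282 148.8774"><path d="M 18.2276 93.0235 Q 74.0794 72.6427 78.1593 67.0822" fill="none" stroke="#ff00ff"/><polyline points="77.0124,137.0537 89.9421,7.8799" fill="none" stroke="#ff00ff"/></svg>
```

viewBox `0 0 104.8282 148.8774` with mm width/height → 1 unit = 1 mm. Flip: y_m = 148.8774 − y_svg.

**Shape 1** — `<path>` quadratic bezier, stroke `#ff00ff` → score (S480, F1730). Control points (SVG): P0=(18.2276,93.0235), P1=(74.0794,72.6427), P2=(78.1593,67.0822); sampled at t=k/5. Machine vertices: (18.2276,55.8539) → (38.4974,63.4134) → (54.6255,69.7873) → (66.6119,74.9756) → (74.4565,78.9782) → (78.1593,81.7952). Open path.

**Shape 2** — `<polyline>` line segment, stroke `#ff00ff` → score (S480, F1730). Machine vertices: (77.0124,11.8237) → (89.9421,140.9975). Open path.

; Generated by LaserGRBL
G21
G90
G0 X18.2276 Y55.8539
M4 S480
G1 X38.4974 Y63.4134 F1730
G1 X54.6255 Y69.7873
G1 X66.6119 Y74.9756
G1 X74.4565 Y78.9782
G1 X78.1593 Y81.7952
M5
G0 X77.0124 Y11.8237
M4 S480
G1 X89.9421 Y140.9975 F1730
M5
G0 X0.0000 Y0.0000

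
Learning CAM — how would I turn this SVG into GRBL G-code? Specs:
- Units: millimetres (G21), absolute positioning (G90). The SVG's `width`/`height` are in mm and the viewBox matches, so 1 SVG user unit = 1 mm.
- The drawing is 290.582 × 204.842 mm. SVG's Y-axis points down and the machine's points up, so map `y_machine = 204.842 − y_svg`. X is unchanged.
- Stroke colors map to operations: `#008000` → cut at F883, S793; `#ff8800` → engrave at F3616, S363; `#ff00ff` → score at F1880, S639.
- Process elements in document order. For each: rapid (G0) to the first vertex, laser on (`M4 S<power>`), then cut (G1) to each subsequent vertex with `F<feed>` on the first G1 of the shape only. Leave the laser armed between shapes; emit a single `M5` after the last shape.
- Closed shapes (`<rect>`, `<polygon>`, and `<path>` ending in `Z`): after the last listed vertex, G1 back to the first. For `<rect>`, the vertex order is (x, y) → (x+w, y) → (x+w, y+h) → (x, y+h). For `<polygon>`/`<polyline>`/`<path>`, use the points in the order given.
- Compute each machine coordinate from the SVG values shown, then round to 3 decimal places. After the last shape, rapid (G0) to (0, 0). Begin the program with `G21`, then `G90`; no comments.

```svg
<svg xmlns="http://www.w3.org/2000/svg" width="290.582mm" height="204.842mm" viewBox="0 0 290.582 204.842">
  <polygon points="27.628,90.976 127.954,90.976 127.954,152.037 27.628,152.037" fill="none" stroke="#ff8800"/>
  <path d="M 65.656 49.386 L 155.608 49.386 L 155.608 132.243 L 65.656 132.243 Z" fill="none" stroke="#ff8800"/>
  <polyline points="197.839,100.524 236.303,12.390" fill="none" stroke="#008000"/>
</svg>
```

viewBox `0 0 290.582 204.842` with mm width/height → 1 unit = 1 mm. Flip: y_m = 204.842 − y_svg.

**Shape 1** — `<polygon>` rectangle, stroke `#ff8800` → engrave (S363, F3616). Machine vertices: (27.628,113.866) → (127.954,113.866) → (127.954,52.805) → (27.628,52.805) → (27.628,113.866). Closed: final G1 returns to the first vertex.

**Shape 2** — `<path>` rectangle, stroke `#ff8800` → engrave (S363, F3616). Machine vertices: (65.656,155.456) → (155.608,155.456) → (155.608,72.599) → (65.656,72.599) → (65.656,155.456). Closed: final G1 returns to the first vertex.

**Shape 3** — `<polyline>` line segment, stroke `#008000` → cut (S793, F883). Machine vertices: (197.839,104.318) → (236.303,192.452). Open path.

G21
G90
G0 X27.628 Y113.866
M4 S363
G1 X127.954 Y113.866 F3616
G1 X127.954 Y52.805
G1 X27.628 Y52.805
G1 X27.628 Y113.866
G0 X65.656 Y155.456
M4 S363
G1 X155.608 Y155.456 F3616
G1 X155.608 Y72.599
G1 X65.656 Y72.599
G1 X65.656 Y155.456
G0 X197.839 Y104.318
M4 S793
G1 X236.303 Y192.452 F883
M5
G0 X0.000 Y0.000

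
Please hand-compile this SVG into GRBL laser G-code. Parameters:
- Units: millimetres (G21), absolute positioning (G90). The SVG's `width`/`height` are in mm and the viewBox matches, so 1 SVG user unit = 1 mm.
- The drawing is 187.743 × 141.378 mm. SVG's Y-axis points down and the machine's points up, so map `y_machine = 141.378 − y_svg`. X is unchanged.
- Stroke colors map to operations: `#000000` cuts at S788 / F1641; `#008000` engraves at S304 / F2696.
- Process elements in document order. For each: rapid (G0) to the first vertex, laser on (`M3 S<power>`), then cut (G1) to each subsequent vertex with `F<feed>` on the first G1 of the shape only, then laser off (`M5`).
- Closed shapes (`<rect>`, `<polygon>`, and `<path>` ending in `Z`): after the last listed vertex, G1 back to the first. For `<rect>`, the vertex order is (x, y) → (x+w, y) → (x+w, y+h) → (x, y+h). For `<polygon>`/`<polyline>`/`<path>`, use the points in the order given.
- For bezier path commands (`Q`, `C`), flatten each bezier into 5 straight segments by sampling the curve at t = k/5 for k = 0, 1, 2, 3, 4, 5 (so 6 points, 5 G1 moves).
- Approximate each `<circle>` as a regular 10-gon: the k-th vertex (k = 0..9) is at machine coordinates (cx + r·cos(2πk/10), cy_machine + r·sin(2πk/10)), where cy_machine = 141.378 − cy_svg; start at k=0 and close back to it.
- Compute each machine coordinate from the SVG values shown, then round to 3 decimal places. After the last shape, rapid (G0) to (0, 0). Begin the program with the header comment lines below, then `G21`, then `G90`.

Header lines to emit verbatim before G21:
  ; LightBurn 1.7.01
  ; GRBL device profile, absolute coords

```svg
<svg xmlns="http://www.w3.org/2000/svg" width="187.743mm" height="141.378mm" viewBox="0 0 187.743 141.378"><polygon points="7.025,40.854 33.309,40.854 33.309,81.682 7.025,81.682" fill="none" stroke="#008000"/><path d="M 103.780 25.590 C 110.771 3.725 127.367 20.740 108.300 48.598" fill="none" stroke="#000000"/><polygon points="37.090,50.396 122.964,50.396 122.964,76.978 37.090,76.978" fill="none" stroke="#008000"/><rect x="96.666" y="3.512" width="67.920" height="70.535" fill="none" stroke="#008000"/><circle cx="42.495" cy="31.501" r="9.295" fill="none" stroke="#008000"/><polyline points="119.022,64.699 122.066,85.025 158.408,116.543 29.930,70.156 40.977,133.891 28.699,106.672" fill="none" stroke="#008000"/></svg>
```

viewBox `0 0 187.743 141.378` with mm width/height → 1 unit = 1 mm. Flip: y_m = 141.378 − y_svg.

**Shape 1** — `<polygon>` rectangle, stroke `#008000` → engrave (S304, F2696). Machine vertices: (7.025,100.524) → (33.309,100.524) → (33.309,59.696) → (7.025,59.696) → (7.025,100.524). Closed: final G1 returns to the first vertex.

**Shape 2** — `<path>` cubic bezier, stroke `#000000` → cut (S788, F1641). Control points (SVG): P0=(103.780,25.590), P1=(110.771,3.725), P2=(127.367,20.740), P3=(108.300,48.598); sampled at t=k/5. Machine vertices: (103.780,115.788) → (108.765,124.466) → (113.882,125.158) → (116.959,119.211) → (115.823,107.969) → (108.300,92.780). Open path.

**Shape 3** — `<polygon>` rectangle, stroke `#008000` → engrave (S304, F2696). Machine vertices: (37.090,90.982) → (122.964,90.982) → (122.964,64.400) → (37.090,64.400) → (37.090,90.982). Closed: final G1 returns to the first vertex.

**Shape 4** — `<rect>` rectangle, stroke `#008000` → engrave (S304, F2696). Machine vertices: (96.666,137.866) → (164.586,137.866) → (164.586,67.331) → (96.666,67.331) → (96.666,137.866). Closed: final G1 returns to the first vertex.

**Shape 5** — `<circle>` circle, stroke `#008000` → engrave (S304, F2696). Machine vertices: (51.790,109.877) → (50.015,115.340) → (45.367,118.717) → (39.623,118.717) → (34.975,115.340) → (33.200,109.877) → (34.975,104.414) → (39.623,101.037) → (45.367,101.037) → (50.015,104.414) → (51.790,109.877). Closed: final G1 returns to the first vertex.

**Shape 6** — `<polyline>` open polyline, stroke `#008000` → engrave (S304, F2696). Machine vertices: (119.022,76.679) → (122.066,56.353) → (158.408,24.835) → (29.930,71.222) → (40.977,7.487) → (28.699,34.706). Open path.

; LightBurn 1.7.01
; GRBL device profile, absolute coords
G21
G90
G0 X7.025 Y100.524
M3 S304
G1 X33.309 Y100.524 F2696
G1 X33.309 Y59.696
G1 X7.025 Y59.696
G1 X7.025 Y100.524
M5
G0 X103.780 Y115.788
M3 S788
G1 X108.765 Y124.466 F1641
G1 X113.882 Y125.158
G1 X116.959 Y119.211
G1 X115.823 Y107.969
G1 X108.300 Y92.780
M5
G0 X37.090 Y90.982
M3 S304
G1 X122.964 Y90.982 F2696
G1 X122.964 Y64.400
G1 X37.090 Y64.400
G1 X37.090 Y90.982
M5
G0 X96.666 Y137.866
M3 S304
G1 X164.586 Y137.866 F2696
G1 X164.586 Y67.331
G1 X96.666 Y67.331
G1 X96.666 Y137.866
M5
G0 X51.790 Y109.877
M3 S304
G1 X50.015 Y115.340 F2696
G1 X45.367 Y118.717
G1 X39.623 Y118.717
G1 X34.975 Y115.340
G1 X33.200 Y109.877
G1 X34.975 Y104.414
G1 X39.623 Y101.037
G1 X45.367 Y101.037
G1 X50.015 Y104.414
G1 X51.790 Y109.877
M5
G0 X119.022 Y76.679
M3 S304
G1 X122.066 Y56.353 F2696
G1 X158.408 Y24.835
G1 X29.930 Y71.222
G1 X40.977 Y7.487
G1 X28.699 Y34.706
M5
G0 X0.000 Y0.000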